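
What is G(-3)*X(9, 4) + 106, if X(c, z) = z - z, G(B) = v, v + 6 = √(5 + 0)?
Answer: 106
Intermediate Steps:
v = -6 + √5 (v = -6 + √(5 + 0) = -6 + √5 ≈ -3.7639)
G(B) = -6 + √5
X(c, z) = 0
G(-3)*X(9, 4) + 106 = (-6 + √5)*0 + 106 = 0 + 106 = 106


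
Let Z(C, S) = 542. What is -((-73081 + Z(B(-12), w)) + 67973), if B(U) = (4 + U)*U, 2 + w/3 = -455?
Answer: 4566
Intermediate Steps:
w = -1371 (w = -6 + 3*(-455) = -6 - 1365 = -1371)
B(U) = U*(4 + U)
-((-73081 + Z(B(-12), w)) + 67973) = -((-73081 + 542) + 67973) = -(-72539 + 67973) = -1*(-4566) = 4566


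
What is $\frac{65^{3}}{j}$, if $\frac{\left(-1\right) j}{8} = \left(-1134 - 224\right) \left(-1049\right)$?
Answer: $- \frac{274625}{11396336} \approx -0.024098$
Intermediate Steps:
$j = -11396336$ ($j = - 8 \left(-1134 - 224\right) \left(-1049\right) = - 8 \left(\left(-1358\right) \left(-1049\right)\right) = \left(-8\right) 1424542 = -11396336$)
$\frac{65^{3}}{j} = \frac{65^{3}}{-11396336} = 274625 \left(- \frac{1}{11396336}\right) = - \frac{274625}{11396336}$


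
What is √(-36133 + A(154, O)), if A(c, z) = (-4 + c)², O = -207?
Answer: I*√13633 ≈ 116.76*I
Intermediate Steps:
√(-36133 + A(154, O)) = √(-36133 + (-4 + 154)²) = √(-36133 + 150²) = √(-36133 + 22500) = √(-13633) = I*√13633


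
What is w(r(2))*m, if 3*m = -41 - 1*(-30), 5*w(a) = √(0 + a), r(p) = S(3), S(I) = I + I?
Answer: -11*√6/15 ≈ -1.7963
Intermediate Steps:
S(I) = 2*I
r(p) = 6 (r(p) = 2*3 = 6)
w(a) = √a/5 (w(a) = √(0 + a)/5 = √a/5)
m = -11/3 (m = (-41 - 1*(-30))/3 = (-41 + 30)/3 = (⅓)*(-11) = -11/3 ≈ -3.6667)
w(r(2))*m = (√6/5)*(-11/3) = -11*√6/15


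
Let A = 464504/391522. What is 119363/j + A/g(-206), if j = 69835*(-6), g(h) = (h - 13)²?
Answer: -373529719188001/1311346730144070 ≈ -0.28484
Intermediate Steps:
g(h) = (-13 + h)²
A = 232252/195761 (A = 464504*(1/391522) = 232252/195761 ≈ 1.1864)
j = -419010
119363/j + A/g(-206) = 119363/(-419010) + 232252/(195761*((-13 - 206)²)) = 119363*(-1/419010) + 232252/(195761*((-219)²)) = -119363/419010 + (232252/195761)/47961 = -119363/419010 + (232252/195761)*(1/47961) = -119363/419010 + 232252/9388893321 = -373529719188001/1311346730144070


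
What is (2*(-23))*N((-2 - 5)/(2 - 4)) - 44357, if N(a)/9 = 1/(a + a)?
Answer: -310913/7 ≈ -44416.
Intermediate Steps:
N(a) = 9/(2*a) (N(a) = 9/(a + a) = 9/((2*a)) = 9*(1/(2*a)) = 9/(2*a))
(2*(-23))*N((-2 - 5)/(2 - 4)) - 44357 = (2*(-23))*(9/(2*(((-2 - 5)/(2 - 4))))) - 44357 = -207/((-7/(-2))) - 44357 = -207/((-7*(-1/2))) - 44357 = -207/7/2 - 44357 = -207*2/7 - 44357 = -46*9/7 - 44357 = -414/7 - 44357 = -310913/7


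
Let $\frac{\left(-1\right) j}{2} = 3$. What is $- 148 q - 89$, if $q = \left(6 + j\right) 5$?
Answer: $-89$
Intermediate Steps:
$j = -6$ ($j = \left(-2\right) 3 = -6$)
$q = 0$ ($q = \left(6 - 6\right) 5 = 0 \cdot 5 = 0$)
$- 148 q - 89 = \left(-148\right) 0 - 89 = 0 - 89 = -89$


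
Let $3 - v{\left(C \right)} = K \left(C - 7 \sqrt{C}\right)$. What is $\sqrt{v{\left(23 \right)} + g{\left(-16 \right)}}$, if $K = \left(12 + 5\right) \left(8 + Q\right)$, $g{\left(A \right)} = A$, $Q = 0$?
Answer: $\sqrt{-3141 + 952 \sqrt{23}} \approx 37.744$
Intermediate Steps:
$K = 136$ ($K = \left(12 + 5\right) \left(8 + 0\right) = 17 \cdot 8 = 136$)
$v{\left(C \right)} = 3 - 136 C + 952 \sqrt{C}$ ($v{\left(C \right)} = 3 - 136 \left(C - 7 \sqrt{C}\right) = 3 - \left(- 952 \sqrt{C} + 136 C\right) = 3 + \left(- 136 C + 952 \sqrt{C}\right) = 3 - 136 C + 952 \sqrt{C}$)
$\sqrt{v{\left(23 \right)} + g{\left(-16 \right)}} = \sqrt{\left(3 - 3128 + 952 \sqrt{23}\right) - 16} = \sqrt{\left(-3125 + 952 \sqrt{23}\right) - 16} = \sqrt{-3141 + 952 \sqrt{23}}$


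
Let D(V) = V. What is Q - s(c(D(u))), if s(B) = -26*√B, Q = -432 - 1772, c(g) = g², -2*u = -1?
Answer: -2191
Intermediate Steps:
u = ½ (u = -½*(-1) = ½ ≈ 0.50000)
Q = -2204
Q - s(c(D(u))) = -2204 - (-26)*√((½)²) = -2204 - (-26)*√(¼) = -2204 - (-26)/2 = -2204 - 1*(-13) = -2204 + 13 = -2191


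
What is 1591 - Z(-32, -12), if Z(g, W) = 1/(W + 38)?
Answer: 41365/26 ≈ 1591.0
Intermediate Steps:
Z(g, W) = 1/(38 + W)
1591 - Z(-32, -12) = 1591 - 1/(38 - 12) = 1591 - 1/26 = 41365/26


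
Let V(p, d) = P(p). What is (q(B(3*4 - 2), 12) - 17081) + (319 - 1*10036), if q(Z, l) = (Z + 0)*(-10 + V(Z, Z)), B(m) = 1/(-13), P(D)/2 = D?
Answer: -4528730/169 ≈ -26797.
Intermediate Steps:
P(D) = 2*D
V(p, d) = 2*p
B(m) = -1/13
q(Z, l) = Z*(-10 + 2*Z) (q(Z, l) = (Z + 0)*(-10 + 2*Z) = Z*(-10 + 2*Z))
(q(B(3*4 - 2), 12) - 17081) + (319 - 1*10036) = (2*(-1/13)*(-5 - 1/13) - 17081) + (319 - 1*10036) = (2*(-1/13)*(-66/13) - 17081) + (319 - 10036) = (132/169 - 17081) - 9717 = -2886557/169 - 9717 = -4528730/169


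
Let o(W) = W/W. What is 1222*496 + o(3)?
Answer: 606113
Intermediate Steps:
o(W) = 1
1222*496 + o(3) = 1222*496 + 1 = 606112 + 1 = 606113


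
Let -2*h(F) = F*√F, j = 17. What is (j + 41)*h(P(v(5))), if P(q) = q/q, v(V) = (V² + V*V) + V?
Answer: -29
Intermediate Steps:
v(V) = V + 2*V² (v(V) = (V² + V²) + V = 2*V² + V = V + 2*V²)
P(q) = 1
h(F) = -F^(3/2)/2 (h(F) = -F*√F/2 = -F^(3/2)/2)
(j + 41)*h(P(v(5))) = (17 + 41)*(-1^(3/2)/2) = 58*(-½*1) = 58*(-½) = -29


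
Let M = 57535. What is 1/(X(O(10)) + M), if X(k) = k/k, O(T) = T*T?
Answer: 1/57536 ≈ 1.7380e-5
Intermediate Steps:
O(T) = T²
X(k) = 1
1/(X(O(10)) + M) = 1/(1 + 57535) = 1/57536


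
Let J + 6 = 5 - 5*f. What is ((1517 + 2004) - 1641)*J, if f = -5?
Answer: 45120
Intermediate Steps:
J = 24 (J = -6 + (5 - 5*(-5)) = -6 + (5 + 25) = -6 + 30 = 24)
((1517 + 2004) - 1641)*J = ((1517 + 2004) - 1641)*24 = (3521 - 1641)*24 = 1880*24 = 45120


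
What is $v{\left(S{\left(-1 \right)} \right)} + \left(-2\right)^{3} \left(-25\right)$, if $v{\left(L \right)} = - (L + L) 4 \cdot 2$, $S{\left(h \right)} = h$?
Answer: $216$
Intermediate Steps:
$v{\left(L \right)} = - 16 L$ ($v{\left(L \right)} = - 2 L 4 \cdot 2 = - 8 L 2 = - 16 L$)
$v{\left(S{\left(-1 \right)} \right)} + \left(-2\right)^{3} \left(-25\right) = \left(-16\right) \left(-1\right) + \left(-2\right)^{3} \left(-25\right) = 16 - -200 = 16 + 200 = 216$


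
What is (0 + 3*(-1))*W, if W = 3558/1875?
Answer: -3558/625 ≈ -5.6928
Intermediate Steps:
W = 1186/625 (W = 3558*(1/1875) = 1186/625 ≈ 1.8976)
(0 + 3*(-1))*W = (0 + 3*(-1))*(1186/625) = (0 - 3)*(1186/625) = -3*1186/625 = -3558/625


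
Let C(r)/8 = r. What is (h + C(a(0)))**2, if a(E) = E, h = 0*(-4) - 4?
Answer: 16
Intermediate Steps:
h = -4 (h = 0 - 4 = -4)
C(r) = 8*r
(h + C(a(0)))**2 = (-4 + 8*0)**2 = (-4 + 0)**2 = (-4)**2 = 16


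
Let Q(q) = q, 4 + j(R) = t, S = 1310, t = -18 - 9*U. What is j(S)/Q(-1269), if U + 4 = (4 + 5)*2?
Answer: 148/1269 ≈ 0.11663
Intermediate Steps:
U = 14 (U = -4 + (4 + 5)*2 = -4 + 9*2 = -4 + 18 = 14)
t = -144 (t = -18 - 9*14 = -18 - 126 = -144)
j(R) = -148 (j(R) = -4 - 144 = -148)
j(S)/Q(-1269) = -148/(-1269) = -148*(-1/1269) = 148/1269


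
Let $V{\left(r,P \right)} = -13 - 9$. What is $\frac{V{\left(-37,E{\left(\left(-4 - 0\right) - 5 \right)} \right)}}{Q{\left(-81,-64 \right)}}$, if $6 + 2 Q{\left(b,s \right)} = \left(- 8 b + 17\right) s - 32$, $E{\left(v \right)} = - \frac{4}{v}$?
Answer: $\frac{22}{21299} \approx 0.0010329$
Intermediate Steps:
$V{\left(r,P \right)} = -22$ ($V{\left(r,P \right)} = -13 - 9 = -22$)
$Q{\left(b,s \right)} = -19 + \frac{s \left(17 - 8 b\right)}{2}$ ($Q{\left(b,s \right)} = -3 + \frac{\left(- 8 b + 17\right) s - 32}{2} = -3 + \frac{\left(17 - 8 b\right) s - 32}{2} = -3 + \frac{s \left(17 - 8 b\right) - 32}{2} = -3 + \frac{-32 + s \left(17 - 8 b\right)}{2} = -3 + \left(-16 + \frac{s \left(17 - 8 b\right)}{2}\right) = -19 + \frac{s \left(17 - 8 b\right)}{2}$)
$\frac{V{\left(-37,E{\left(\left(-4 - 0\right) - 5 \right)} \right)}}{Q{\left(-81,-64 \right)}} = - \frac{22}{-19 + \frac{17}{2} \left(-64\right) - \left(-324\right) \left(-64\right)} = - \frac{22}{-19 - 544 - 20736} = - \frac{22}{-21299} = \left(-22\right) \left(- \frac{1}{21299}\right) = \frac{22}{21299}$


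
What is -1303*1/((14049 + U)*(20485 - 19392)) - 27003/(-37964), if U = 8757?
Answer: 336526589891/473163516756 ≈ 0.71123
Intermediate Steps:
-1303*1/((14049 + U)*(20485 - 19392)) - 27003/(-37964) = -1303*1/((14049 + 8757)*(20485 - 19392)) - 27003/(-37964) = -1303/(1093*22806) - 27003*(-1/37964) = -1303/24926958 + 27003/37964 = 336526589891/473163516756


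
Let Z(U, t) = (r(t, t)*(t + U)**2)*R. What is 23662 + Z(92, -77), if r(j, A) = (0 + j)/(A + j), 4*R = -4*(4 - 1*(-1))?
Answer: 46199/2 ≈ 23100.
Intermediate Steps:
R = -5 (R = (-4*(4 - 1*(-1)))/4 = (-4*(4 + 1))/4 = (-4*5)/4 = (1/4)*(-20) = -5)
r(j, A) = j/(A + j)
Z(U, t) = -5*(U + t)**2/2 (Z(U, t) = ((t/(t + t))*(t + U)**2)*(-5) = ((t/((2*t)))*(U + t)**2)*(-5) = ((t*(1/(2*t)))*(U + t)**2)*(-5) = ((U + t)**2/2)*(-5) = -5*(U + t)**2/2)
23662 + Z(92, -77) = 23662 - 5*(92 - 77)**2/2 = 23662 - 5/2*15**2 = 23662 - 5/2*225 = 23662 - 1125/2 = 46199/2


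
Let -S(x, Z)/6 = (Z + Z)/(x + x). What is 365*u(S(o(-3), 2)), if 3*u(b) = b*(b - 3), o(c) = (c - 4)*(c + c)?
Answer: 16790/147 ≈ 114.22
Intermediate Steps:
o(c) = 2*c*(-4 + c) (o(c) = (-4 + c)*(2*c) = 2*c*(-4 + c))
S(x, Z) = -6*Z/x (S(x, Z) = -6*(Z + Z)/(x + x) = -6*2*Z/(2*x) = -6*2*Z*1/(2*x) = -6*Z/x)
u(b) = b*(-3 + b)/3 (u(b) = (b*(b - 3))/3 = (b*(-3 + b))/3 = b*(-3 + b)/3)
365*u(S(o(-3), 2)) = 365*((-6*2/2*(-3)*(-4 - 3))*(-3 - 6*2/2*(-3)*(-4 - 3))/3) = 365*((-6*2/2*(-3)*(-7))*(-3 - 6*2/2*(-3)*(-7))/3) = 365*((-6*2/42)*(-3 - 6*2/42)/3) = 365*((-6*2*1/42)*(-3 - 6*2*1/42)/3) = 365*((⅓)*(-2/7)*(-3 - 2/7)) = 365*((⅓)*(-2/7)*(-23/7)) = 365*(46/147) = 16790/147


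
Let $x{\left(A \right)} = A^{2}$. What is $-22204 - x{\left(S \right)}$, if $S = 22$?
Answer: $-22688$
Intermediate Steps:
$-22204 - x{\left(S \right)} = -22204 - 22^{2} = -22204 - 484 = -22688$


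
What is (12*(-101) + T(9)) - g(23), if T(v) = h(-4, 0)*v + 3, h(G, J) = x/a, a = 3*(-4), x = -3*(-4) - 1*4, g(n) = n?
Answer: -1238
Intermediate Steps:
x = 8 (x = 12 - 4 = 8)
a = -12
h(G, J) = -⅔ (h(G, J) = 8/(-12) = 8*(-1/12) = -⅔)
T(v) = 3 - 2*v/3 (T(v) = -2*v/3 + 3 = 3 - 2*v/3)
(12*(-101) + T(9)) - g(23) = (12*(-101) + (3 - ⅔*9)) - 1*23 = (-1212 + (3 - 6)) - 23 = (-1212 - 3) - 23 = -1215 - 23 = -1238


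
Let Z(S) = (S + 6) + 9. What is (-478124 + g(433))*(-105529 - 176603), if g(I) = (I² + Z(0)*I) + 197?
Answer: 80109406476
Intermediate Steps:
Z(S) = 15 + S (Z(S) = (6 + S) + 9 = 15 + S)
g(I) = 197 + I² + 15*I (g(I) = (I² + (15 + 0)*I) + 197 = (I² + 15*I) + 197 = 197 + I² + 15*I)
(-478124 + g(433))*(-105529 - 176603) = (-478124 + (197 + 433² + 15*433))*(-105529 - 176603) = (-478124 + (197 + 187489 + 6495))*(-282132) = (-478124 + 194181)*(-282132) = -283943*(-282132) = 80109406476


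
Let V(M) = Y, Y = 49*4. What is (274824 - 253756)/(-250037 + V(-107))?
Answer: -21068/249841 ≈ -0.084326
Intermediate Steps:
Y = 196
V(M) = 196
(274824 - 253756)/(-250037 + V(-107)) = (274824 - 253756)/(-250037 + 196) = 21068/(-249841) = 21068*(-1/249841) = -21068/249841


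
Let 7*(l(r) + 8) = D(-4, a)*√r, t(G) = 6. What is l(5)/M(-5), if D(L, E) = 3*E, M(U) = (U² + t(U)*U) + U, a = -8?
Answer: ⅘ + 12*√5/35 ≈ 1.5667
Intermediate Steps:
M(U) = U² + 7*U (M(U) = (U² + 6*U) + U = U² + 7*U)
l(r) = -8 - 24*√r/7 (l(r) = -8 + ((3*(-8))*√r)/7 = -8 + (-24*√r)/7 = -8 - 24*√r/7)
l(5)/M(-5) = (-8 - 24*√5/7)/((-5*(7 - 5))) = (-8 - 24*√5/7)/((-5*2)) = (-8 - 24*√5/7)/(-10) = (-8 - 24*√5/7)*(-⅒) = ⅘ + 12*√5/35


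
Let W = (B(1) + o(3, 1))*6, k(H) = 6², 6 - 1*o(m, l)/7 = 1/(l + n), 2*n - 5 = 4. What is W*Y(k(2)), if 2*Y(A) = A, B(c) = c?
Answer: 49572/11 ≈ 4506.5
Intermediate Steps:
n = 9/2 (n = 5/2 + (½)*4 = 5/2 + 2 = 9/2 ≈ 4.5000)
o(m, l) = 42 - 7/(9/2 + l) (o(m, l) = 42 - 7/(l + 9/2) = 42 - 7/(9/2 + l))
k(H) = 36
W = 2754/11 (W = (1 + 28*(13 + 3*1)/(9 + 2*1))*6 = (1 + 28*(13 + 3)/(9 + 2))*6 = (1 + 28*16/11)*6 = (1 + 28*(1/11)*16)*6 = (1 + 448/11)*6 = (459/11)*6 = 2754/11 ≈ 250.36)
Y(A) = A/2
W*Y(k(2)) = 2754*((½)*36)/11 = (2754/11)*18 = 49572/11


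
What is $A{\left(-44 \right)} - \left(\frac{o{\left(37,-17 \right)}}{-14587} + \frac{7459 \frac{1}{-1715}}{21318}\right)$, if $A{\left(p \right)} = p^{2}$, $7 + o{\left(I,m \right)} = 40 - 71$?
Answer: $\frac{1032479362390213}{533306117190} \approx 1936.0$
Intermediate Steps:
$o{\left(I,m \right)} = -38$ ($o{\left(I,m \right)} = -7 + \left(40 - 71\right) = -7 - 31 = -38$)
$A{\left(-44 \right)} - \left(\frac{o{\left(37,-17 \right)}}{-14587} + \frac{7459 \frac{1}{-1715}}{21318}\right) = \left(-44\right)^{2} - \left(- \frac{38}{-14587} + \frac{7459 \frac{1}{-1715}}{21318}\right) = 1936 - \left(\left(-38\right) \left(- \frac{1}{14587}\right) + 7459 \left(- \frac{1}{1715}\right) \frac{1}{21318}\right) = 1936 - \left(\frac{38}{14587} - \frac{7459}{36560370}\right) = 1936 - \frac{1280489627}{533306117190} = \frac{1032479362390213}{533306117190}$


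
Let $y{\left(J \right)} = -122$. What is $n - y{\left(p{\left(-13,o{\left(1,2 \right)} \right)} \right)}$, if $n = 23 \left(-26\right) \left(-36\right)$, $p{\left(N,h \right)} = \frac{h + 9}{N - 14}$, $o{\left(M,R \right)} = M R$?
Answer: $21650$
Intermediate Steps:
$p{\left(N,h \right)} = \frac{9 + h}{-14 + N}$
$n = 21528$ ($n = \left(-598\right) \left(-36\right) = 21528$)
$n - y{\left(p{\left(-13,o{\left(1,2 \right)} \right)} \right)} = 21528 - -122 = 21528 + 122 = 21650$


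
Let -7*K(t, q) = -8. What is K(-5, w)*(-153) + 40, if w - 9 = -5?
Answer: -944/7 ≈ -134.86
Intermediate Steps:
w = 4 (w = 9 - 5 = 4)
K(t, q) = 8/7 (K(t, q) = -⅐*(-8) = 8/7)
K(-5, w)*(-153) + 40 = (8/7)*(-153) + 40 = -1224/7 + 40 = -944/7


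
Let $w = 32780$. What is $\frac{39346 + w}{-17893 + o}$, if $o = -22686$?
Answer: $- \frac{72126}{40579} \approx -1.7774$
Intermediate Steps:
$\frac{39346 + w}{-17893 + o} = \frac{39346 + 32780}{-17893 - 22686} = \frac{72126}{-40579} = 72126 \left(- \frac{1}{40579}\right) = - \frac{72126}{40579}$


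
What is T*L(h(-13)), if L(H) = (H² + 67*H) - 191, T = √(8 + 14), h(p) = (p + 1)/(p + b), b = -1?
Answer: -6509*√22/49 ≈ -623.06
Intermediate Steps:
h(p) = (1 + p)/(-1 + p) (h(p) = (p + 1)/(p - 1) = (1 + p)/(-1 + p))
T = √22 ≈ 4.6904
L(H) = -191 + H² + 67*H
T*L(h(-13)) = √22*(-191 + ((1 - 13)/(-1 - 13))² + 67*((1 - 13)/(-1 - 13))) = √22*(-191 + (-12/(-14))² + 67*(-12/(-14))) = √22*(-191 + (-1/14*(-12))² + 67*(-1/14*(-12))) = √22*(-191 + (6/7)² + 67*(6/7)) = √22*(-191 + 36/49 + 402/7) = √22*(-6509/49) = -6509*√22/49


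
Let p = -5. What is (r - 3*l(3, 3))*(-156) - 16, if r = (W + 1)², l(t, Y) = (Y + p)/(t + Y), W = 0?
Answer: -328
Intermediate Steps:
l(t, Y) = (-5 + Y)/(Y + t) (l(t, Y) = (Y - 5)/(t + Y) = (-5 + Y)/(Y + t))
r = 1 (r = (0 + 1)² = 1² = 1)
(r - 3*l(3, 3))*(-156) - 16 = (1 - 3*(-5 + 3)/(3 + 3))*(-156) - 16 = (1 - 3*(-2)/6)*(-156) - 16 = (1 - (-2)/2)*(-156) - 16 = (1 - 3*(-⅓))*(-156) - 16 = (1 + 1)*(-156) - 16 = 2*(-156) - 16 = -312 - 16 = -328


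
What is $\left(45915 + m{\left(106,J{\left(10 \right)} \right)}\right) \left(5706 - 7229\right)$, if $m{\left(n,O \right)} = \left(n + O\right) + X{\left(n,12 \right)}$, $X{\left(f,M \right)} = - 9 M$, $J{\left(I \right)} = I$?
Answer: $-69940729$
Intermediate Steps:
$m{\left(n,O \right)} = -108 + O + n$ ($m{\left(n,O \right)} = \left(n + O\right) - 108 = \left(O + n\right) - 108 = -108 + O + n$)
$\left(45915 + m{\left(106,J{\left(10 \right)} \right)}\right) \left(5706 - 7229\right) = \left(45915 + \left(-108 + 10 + 106\right)\right) \left(5706 - 7229\right) = \left(45915 + 8\right) \left(-1523\right) = 45923 \left(-1523\right) = -69940729$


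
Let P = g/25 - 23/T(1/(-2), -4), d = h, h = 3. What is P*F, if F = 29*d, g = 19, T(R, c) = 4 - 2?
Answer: -46719/50 ≈ -934.38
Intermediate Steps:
d = 3
T(R, c) = 2
F = 87 (F = 29*3 = 87)
P = -537/50 (P = 19/25 - 23/2 = -537/50 ≈ -10.740)
P*F = -537/50*87 = -46719/50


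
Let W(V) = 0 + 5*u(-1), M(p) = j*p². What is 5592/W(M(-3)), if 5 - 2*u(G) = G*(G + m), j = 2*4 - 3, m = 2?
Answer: 1864/5 ≈ 372.80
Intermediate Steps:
j = 5 (j = 8 - 3 = 5)
u(G) = 5/2 - G*(2 + G)/2 (u(G) = 5/2 - G*(G + 2)/2 = 5/2 - G*(2 + G)/2)
M(p) = 5*p²
W(V) = 15 (W(V) = 0 + 5*(5/2 - 1*(-1) - ½*(-1)²) = 0 + 5*(5/2 + 1 - ½*1) = 0 + 5*(5/2 + 1 - ½) = 0 + 5*3 = 0 + 15 = 15)
5592/W(M(-3)) = 5592/15 = 5592*(1/15) = 1864/5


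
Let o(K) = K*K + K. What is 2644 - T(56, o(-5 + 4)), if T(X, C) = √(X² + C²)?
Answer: 2588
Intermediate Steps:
o(K) = K + K² (o(K) = K² + K = K + K²)
T(X, C) = √(C² + X²)
2644 - T(56, o(-5 + 4)) = 2644 - √(((-5 + 4)*(1 + (-5 + 4)))² + 56²) = 2644 - √((-(1 - 1))² + 3136) = 2644 - √((-1*0)² + 3136) = 2644 - √(0² + 3136) = 2644 - √(0 + 3136) = 2644 - √3136 = 2644 - 1*56 = 2644 - 56 = 2588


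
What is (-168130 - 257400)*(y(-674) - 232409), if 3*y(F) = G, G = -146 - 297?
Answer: 296879515100/3 ≈ 9.8960e+10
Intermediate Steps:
G = -443
y(F) = -443/3 (y(F) = (⅓)*(-443) = -443/3)
(-168130 - 257400)*(y(-674) - 232409) = (-168130 - 257400)*(-443/3 - 232409) = -425530*(-697670/3) = 296879515100/3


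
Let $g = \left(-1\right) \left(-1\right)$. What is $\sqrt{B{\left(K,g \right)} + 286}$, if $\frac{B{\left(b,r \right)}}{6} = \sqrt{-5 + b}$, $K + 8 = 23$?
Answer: $\sqrt{286 + 6 \sqrt{10}} \approx 17.464$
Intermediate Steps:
$K = 15$ ($K = -8 + 23 = 15$)
$g = 1$
$B{\left(b,r \right)} = 6 \sqrt{-5 + b}$
$\sqrt{B{\left(K,g \right)} + 286} = \sqrt{6 \sqrt{-5 + 15} + 286} = \sqrt{6 \sqrt{10} + 286} = \sqrt{286 + 6 \sqrt{10}}$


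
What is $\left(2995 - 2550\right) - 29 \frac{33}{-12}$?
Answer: $\frac{2099}{4} \approx 524.75$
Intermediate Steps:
$\left(2995 - 2550\right) - 29 \frac{33}{-12} = 445 - 29 \cdot 33 \left(- \frac{1}{12}\right) = 445 - - \frac{319}{4} = 445 + \frac{319}{4} = \frac{2099}{4}$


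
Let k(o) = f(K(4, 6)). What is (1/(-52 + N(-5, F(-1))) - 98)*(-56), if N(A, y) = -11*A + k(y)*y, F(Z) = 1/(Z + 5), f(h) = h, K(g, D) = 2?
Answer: 5472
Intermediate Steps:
k(o) = 2
F(Z) = 1/(5 + Z)
N(A, y) = -11*A + 2*y
(1/(-52 + N(-5, F(-1))) - 98)*(-56) = (1/(-52 + (-11*(-5) + 2/(5 - 1))) - 98)*(-56) = (1/(-52 + (55 + 2/4)) - 98)*(-56) = (1/(-52 + (55 + 2*(¼))) - 98)*(-56) = (1/(-52 + (55 + ½)) - 98)*(-56) = (1/(-52 + 111/2) - 98)*(-56) = (1/(7/2) - 98)*(-56) = (2/7 - 98)*(-56) = -684/7*(-56) = 5472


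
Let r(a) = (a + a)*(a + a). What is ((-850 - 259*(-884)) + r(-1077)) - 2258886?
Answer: 2608936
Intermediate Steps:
r(a) = 4*a**2 (r(a) = (2*a)*(2*a) = 4*a**2)
((-850 - 259*(-884)) + r(-1077)) - 2258886 = ((-850 - 259*(-884)) + 4*(-1077)**2) - 2258886 = ((-850 + 228956) + 4*1159929) - 2258886 = (228106 + 4639716) - 2258886 = 4867822 - 2258886 = 2608936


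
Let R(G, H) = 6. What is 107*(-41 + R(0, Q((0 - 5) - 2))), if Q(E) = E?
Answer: -3745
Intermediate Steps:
107*(-41 + R(0, Q((0 - 5) - 2))) = 107*(-41 + 6) = 107*(-35) = -3745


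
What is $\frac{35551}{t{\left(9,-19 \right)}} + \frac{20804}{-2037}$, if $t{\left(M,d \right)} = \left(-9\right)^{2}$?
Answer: $\frac{3368203}{7857} \approx 428.69$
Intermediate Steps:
$t{\left(M,d \right)} = 81$
$\frac{35551}{t{\left(9,-19 \right)}} + \frac{20804}{-2037} = \frac{35551}{81} + \frac{20804}{-2037} = 35551 \cdot \frac{1}{81} + 20804 \left(- \frac{1}{2037}\right) = \frac{35551}{81} - \frac{2972}{291} = \frac{3368203}{7857}$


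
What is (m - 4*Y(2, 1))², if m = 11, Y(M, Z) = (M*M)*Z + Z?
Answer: 81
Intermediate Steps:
Y(M, Z) = Z + Z*M² (Y(M, Z) = M²*Z + Z = Z*M² + Z = Z + Z*M²)
(m - 4*Y(2, 1))² = (11 - 4*(1 + 2²))² = (11 - 4*(1 + 4))² = (11 - 4*5)² = (11 - 20)² = (-9)² = 81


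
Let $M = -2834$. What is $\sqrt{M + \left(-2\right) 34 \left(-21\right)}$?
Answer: $i \sqrt{1406} \approx 37.497 i$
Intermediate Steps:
$\sqrt{M + \left(-2\right) 34 \left(-21\right)} = \sqrt{-2834 + \left(-2\right) 34 \left(-21\right)} = \sqrt{-2834 - -1428} = \sqrt{-2834 + 1428} = \sqrt{-1406} = i \sqrt{1406}$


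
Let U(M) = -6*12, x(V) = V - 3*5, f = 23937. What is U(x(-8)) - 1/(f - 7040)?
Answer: -1216585/16897 ≈ -72.000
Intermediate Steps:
x(V) = -15 + V (x(V) = V - 15 = -15 + V)
U(M) = -72
U(x(-8)) - 1/(f - 7040) = -72 - 1/(23937 - 7040) = -72 - 1/16897 = -1216585/16897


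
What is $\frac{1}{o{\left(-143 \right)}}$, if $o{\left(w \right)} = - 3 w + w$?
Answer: $\frac{1}{286} \approx 0.0034965$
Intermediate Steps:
$o{\left(w \right)} = - 2 w$
$\frac{1}{o{\left(-143 \right)}} = \frac{1}{\left(-2\right) \left(-143\right)} = \frac{1}{286}$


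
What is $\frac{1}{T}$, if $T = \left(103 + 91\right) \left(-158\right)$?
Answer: $- \frac{1}{30652} \approx -3.2624 \cdot 10^{-5}$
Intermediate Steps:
$T = -30652$ ($T = 194 \left(-158\right) = -30652$)
$\frac{1}{T} = \frac{1}{-30652} = - \frac{1}{30652}$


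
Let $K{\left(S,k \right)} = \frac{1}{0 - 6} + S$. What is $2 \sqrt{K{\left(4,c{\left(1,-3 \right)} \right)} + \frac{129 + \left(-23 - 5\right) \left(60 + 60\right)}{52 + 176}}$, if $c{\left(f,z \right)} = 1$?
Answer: $\frac{i \sqrt{134349}}{57} \approx 6.4305 i$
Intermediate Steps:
$K{\left(S,k \right)} = - \frac{1}{6} + S$ ($K{\left(S,k \right)} = \frac{1}{-6} + S = - \frac{1}{6} + S$)
$2 \sqrt{K{\left(4,c{\left(1,-3 \right)} \right)} + \frac{129 + \left(-23 - 5\right) \left(60 + 60\right)}{52 + 176}} = 2 \sqrt{\left(- \frac{1}{6} + 4\right) + \frac{129 + \left(-23 - 5\right) \left(60 + 60\right)}{52 + 176}} = 2 \sqrt{\frac{23}{6} + \frac{129 - 3360}{228}} = 2 \sqrt{\frac{23}{6} + \left(129 - 3360\right) \frac{1}{228}} = 2 \sqrt{\frac{23}{6} - \frac{1077}{76}} = 2 \sqrt{- \frac{2357}{228}} = 2 \frac{i \sqrt{134349}}{114} = \frac{i \sqrt{134349}}{57}$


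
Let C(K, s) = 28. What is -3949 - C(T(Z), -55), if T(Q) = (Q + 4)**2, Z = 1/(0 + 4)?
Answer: -3977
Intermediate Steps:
Z = 1/4 ≈ 0.25000
T(Q) = (4 + Q)**2
-3949 - C(T(Z), -55) = -3949 - 1*28 = -3949 - 28 = -3977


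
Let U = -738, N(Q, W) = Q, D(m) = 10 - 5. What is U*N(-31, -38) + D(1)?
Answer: 22883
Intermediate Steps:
D(m) = 5
U*N(-31, -38) + D(1) = -738*(-31) + 5 = 22878 + 5 = 22883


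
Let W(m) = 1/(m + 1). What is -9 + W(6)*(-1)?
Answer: -64/7 ≈ -9.1429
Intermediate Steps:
W(m) = 1/(1 + m)
-9 + W(6)*(-1) = -9 - 1/(1 + 6) = -9 - 1/7 = -9 + (⅐)*(-1) = -9 - ⅐ = -64/7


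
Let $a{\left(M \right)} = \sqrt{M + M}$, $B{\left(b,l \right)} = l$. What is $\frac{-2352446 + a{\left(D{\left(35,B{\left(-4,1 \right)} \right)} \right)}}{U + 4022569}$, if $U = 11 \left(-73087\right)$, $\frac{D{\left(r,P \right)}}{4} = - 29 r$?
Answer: $- \frac{1176223}{1609306} + \frac{i \sqrt{2030}}{1609306} \approx -0.73089 + 2.7997 \cdot 10^{-5} i$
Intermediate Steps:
$D{\left(r,P \right)} = - 116 r$ ($D{\left(r,P \right)} = 4 \left(- 29 r\right) = - 116 r$)
$U = -803957$
$a{\left(M \right)} = \sqrt{2} \sqrt{M}$ ($a{\left(M \right)} = \sqrt{2 M} = \sqrt{2} \sqrt{M}$)
$\frac{-2352446 + a{\left(D{\left(35,B{\left(-4,1 \right)} \right)} \right)}}{U + 4022569} = \frac{-2352446 + \sqrt{2} \sqrt{\left(-116\right) 35}}{-803957 + 4022569} = \frac{-2352446 + \sqrt{2} \sqrt{-4060}}{3218612} = \left(-2352446 + \sqrt{2} \cdot 2 i \sqrt{1015}\right) \frac{1}{3218612} = \left(-2352446 + 2 i \sqrt{2030}\right) \frac{1}{3218612} = - \frac{1176223}{1609306} + \frac{i \sqrt{2030}}{1609306}$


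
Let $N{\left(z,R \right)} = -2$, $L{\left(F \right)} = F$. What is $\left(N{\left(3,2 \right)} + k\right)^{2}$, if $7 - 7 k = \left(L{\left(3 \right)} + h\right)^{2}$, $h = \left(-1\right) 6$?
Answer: $\frac{256}{49} \approx 5.2245$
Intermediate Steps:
$h = -6$
$k = - \frac{2}{7}$ ($k = 1 - \frac{\left(3 - 6\right)^{2}}{7} = 1 - \frac{\left(-3\right)^{2}}{7} = 1 - \frac{9}{7} = - \frac{2}{7} \approx -0.28571$)
$\left(N{\left(3,2 \right)} + k\right)^{2} = \left(-2 - \frac{2}{7}\right)^{2} = \left(- \frac{16}{7}\right)^{2} = \frac{256}{49}$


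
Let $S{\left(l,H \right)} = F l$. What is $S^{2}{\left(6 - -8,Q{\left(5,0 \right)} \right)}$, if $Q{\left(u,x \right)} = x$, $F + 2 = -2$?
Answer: $3136$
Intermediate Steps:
$F = -4$ ($F = -2 - 2 = -4$)
$S{\left(l,H \right)} = - 4 l$
$S^{2}{\left(6 - -8,Q{\left(5,0 \right)} \right)} = \left(- 4 \left(6 - -8\right)\right)^{2} = \left(- 4 \left(6 + 8\right)\right)^{2} = \left(\left(-4\right) 14\right)^{2} = \left(-56\right)^{2} = 3136$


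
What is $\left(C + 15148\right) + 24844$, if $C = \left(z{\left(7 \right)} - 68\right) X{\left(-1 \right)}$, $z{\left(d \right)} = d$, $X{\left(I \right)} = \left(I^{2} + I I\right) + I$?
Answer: $39931$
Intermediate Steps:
$X{\left(I \right)} = I + 2 I^{2}$ ($X{\left(I \right)} = \left(I^{2} + I^{2}\right) + I = 2 I^{2} + I = I + 2 I^{2}$)
$C = -61$ ($C = \left(7 - 68\right) \left(- (1 + 2 \left(-1\right))\right) = - 61 \left(- (1 - 2)\right) = - 61 \left(\left(-1\right) \left(-1\right)\right) = \left(-61\right) 1 = -61$)
$\left(C + 15148\right) + 24844 = \left(-61 + 15148\right) + 24844 = 15087 + 24844 = 39931$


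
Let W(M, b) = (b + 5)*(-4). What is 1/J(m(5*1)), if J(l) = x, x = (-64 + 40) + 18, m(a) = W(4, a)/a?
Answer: -⅙ ≈ -0.16667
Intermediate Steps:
W(M, b) = -20 - 4*b (W(M, b) = (5 + b)*(-4) = -20 - 4*b)
m(a) = (-20 - 4*a)/a
x = -6 (x = -24 + 18 = -6)
J(l) = -6
1/J(m(5*1)) = 1/(-6) = -⅙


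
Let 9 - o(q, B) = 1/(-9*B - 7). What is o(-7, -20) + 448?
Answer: 79060/173 ≈ 456.99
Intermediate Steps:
o(q, B) = 9 - 1/(-7 - 9*B) (o(q, B) = 9 - 1/(-9*B - 7) = 9 - 1/(-7 - 9*B))
o(-7, -20) + 448 = (64 + 81*(-20))/(7 + 9*(-20)) + 448 = (64 - 1620)/(7 - 180) + 448 = -1556/(-173) + 448 = -1/173*(-1556) + 448 = 1556/173 + 448 = 79060/173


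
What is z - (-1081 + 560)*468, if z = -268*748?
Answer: 43364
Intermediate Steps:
z = -200464
z - (-1081 + 560)*468 = -200464 - (-1081 + 560)*468 = -200464 - (-521)*468 = -200464 - 1*(-243828) = -200464 + 243828 = 43364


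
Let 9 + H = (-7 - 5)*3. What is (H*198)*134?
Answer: -1193940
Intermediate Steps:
H = -45 (H = -9 + (-7 - 5)*3 = -9 - 12*3 = -9 - 36 = -45)
(H*198)*134 = -45*198*134 = -8910*134 = -1193940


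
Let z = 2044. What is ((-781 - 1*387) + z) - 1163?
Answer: -287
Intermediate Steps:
((-781 - 1*387) + z) - 1163 = ((-781 - 1*387) + 2044) - 1163 = ((-781 - 387) + 2044) - 1163 = (-1168 + 2044) - 1163 = 876 - 1163 = -287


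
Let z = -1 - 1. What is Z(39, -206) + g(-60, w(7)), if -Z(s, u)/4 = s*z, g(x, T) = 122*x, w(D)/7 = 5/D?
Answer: -7008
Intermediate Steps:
z = -2
w(D) = 35/D (w(D) = 7*(5/D) = 35/D)
Z(s, u) = 8*s (Z(s, u) = -4*s*(-2) = -(-8)*s = 8*s)
Z(39, -206) + g(-60, w(7)) = 8*39 + 122*(-60) = 312 - 7320 = -7008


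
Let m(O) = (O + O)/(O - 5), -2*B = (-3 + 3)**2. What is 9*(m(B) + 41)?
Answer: 369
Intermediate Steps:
B = 0 (B = -(-3 + 3)**2/2 = -1/2*0**2 = -1/2*0 = 0)
m(O) = 2*O/(-5 + O) (m(O) = (2*O)/(-5 + O) = 2*O/(-5 + O))
9*(m(B) + 41) = 9*(2*0/(-5 + 0) + 41) = 9*(2*0/(-5) + 41) = 9*(2*0*(-1/5) + 41) = 9*(0 + 41) = 9*41 = 369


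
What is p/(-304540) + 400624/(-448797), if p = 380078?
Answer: -146291949563/68338319190 ≈ -2.1407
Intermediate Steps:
p/(-304540) + 400624/(-448797) = 380078/(-304540) + 400624/(-448797) = 380078*(-1/304540) + 400624*(-1/448797) = -190039/152270 - 400624/448797 = -146291949563/68338319190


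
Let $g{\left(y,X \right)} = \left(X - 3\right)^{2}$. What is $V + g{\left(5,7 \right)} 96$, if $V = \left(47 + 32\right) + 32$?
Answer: $1647$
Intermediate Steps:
$V = 111$ ($V = 79 + 32 = 111$)
$g{\left(y,X \right)} = \left(-3 + X\right)^{2}$
$V + g{\left(5,7 \right)} 96 = 111 + \left(-3 + 7\right)^{2} \cdot 96 = 111 + 4^{2} \cdot 96 = 111 + 16 \cdot 96 = 111 + 1536 = 1647$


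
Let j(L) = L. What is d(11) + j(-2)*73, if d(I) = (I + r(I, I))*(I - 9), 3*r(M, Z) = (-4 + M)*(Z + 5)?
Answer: -148/3 ≈ -49.333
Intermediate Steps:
r(M, Z) = (-4 + M)*(5 + Z)/3 (r(M, Z) = ((-4 + M)*(Z + 5))/3 = ((-4 + M)*(5 + Z))/3 = (-4 + M)*(5 + Z)/3)
d(I) = (-9 + I)*(-20/3 + I²/3 + 4*I/3) (d(I) = (I + (-20/3 - 4*I/3 + 5*I/3 + I*I/3))*(I - 9) = (I + (-20/3 - 4*I/3 + 5*I/3 + I²/3))*(-9 + I) = (I + (-20/3 + I/3 + I²/3))*(-9 + I) = (-20/3 + I²/3 + 4*I/3)*(-9 + I) = (-9 + I)*(-20/3 + I²/3 + 4*I/3))
d(11) + j(-2)*73 = (60 - 56/3*11 - 5/3*11² + (⅓)*11³) - 2*73 = (60 - 616/3 - 5/3*121 + (⅓)*1331) - 146 = (60 - 616/3 - 605/3 + 1331/3) - 146 = 290/3 - 146 = -148/3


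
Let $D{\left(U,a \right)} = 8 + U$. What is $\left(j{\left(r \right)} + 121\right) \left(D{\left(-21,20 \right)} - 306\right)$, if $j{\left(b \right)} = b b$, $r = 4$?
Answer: $-43703$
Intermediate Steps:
$j{\left(b \right)} = b^{2}$
$\left(j{\left(r \right)} + 121\right) \left(D{\left(-21,20 \right)} - 306\right) = \left(4^{2} + 121\right) \left(\left(8 - 21\right) - 306\right) = \left(16 + 121\right) \left(-13 - 306\right) = 137 \left(-319\right) = -43703$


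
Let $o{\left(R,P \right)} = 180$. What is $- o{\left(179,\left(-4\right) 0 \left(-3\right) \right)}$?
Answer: $-180$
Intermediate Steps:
$- o{\left(179,\left(-4\right) 0 \left(-3\right) \right)} = \left(-1\right) 180 = -180$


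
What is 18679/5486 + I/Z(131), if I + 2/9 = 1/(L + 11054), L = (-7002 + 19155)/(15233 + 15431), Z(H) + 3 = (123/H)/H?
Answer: 747636222650294243/214895427005179440 ≈ 3.4791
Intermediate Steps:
Z(H) = -3 + 123/H**2 (Z(H) = -3 + (123/H)/H = -3 + 123/H**2)
L = 12153/30664 ≈ 0.39633
I = -677668042/3050748081 (I = -2/9 + 1/(12153/30664 + 11054) = -2/9 + 1/(338972009/30664) = -2/9 + 30664/338972009 = -677668042/3050748081 ≈ -0.22213)
18679/5486 + I/Z(131) = 18679/5486 - 677668042/(3050748081*(-3 + 123/131**2)) = 18679*(1/5486) - 677668042/(3050748081*(-3 + 123*(1/17161))) = 18679/5486 - 677668042/(3050748081*(-3 + 123/17161)) = 18679/5486 - 677668042/(3050748081*(-51360/17161)) = 18679/5486 - 677668042/3050748081*(-17161/51360) = 18679/5486 + 5814730634381/78343210720080 = 747636222650294243/214895427005179440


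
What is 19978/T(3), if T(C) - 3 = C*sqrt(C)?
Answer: -9989/3 + 9989*sqrt(3)/3 ≈ 2437.5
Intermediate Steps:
T(C) = 3 + C**(3/2) (T(C) = 3 + C*sqrt(C) = 3 + C**(3/2))
19978/T(3) = 19978/(3 + 3**(3/2)) = 19978/(3 + 3*sqrt(3))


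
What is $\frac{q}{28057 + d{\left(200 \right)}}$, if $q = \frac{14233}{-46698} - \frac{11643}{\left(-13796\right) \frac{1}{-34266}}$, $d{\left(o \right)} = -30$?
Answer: $- \frac{54159260218}{52489161789} \approx -1.0318$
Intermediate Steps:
$q = - \frac{54159260218}{1872807}$ ($q = 14233 \left(- \frac{1}{46698}\right) - \frac{11643}{\left(-13796\right) \left(- \frac{1}{34266}\right)} = - \frac{331}{1086} - \frac{11643}{\frac{6898}{17133}} = - \frac{331}{1086} - \frac{199479519}{6898} = - \frac{54159260218}{1872807} \approx -28919.0$)
$\frac{q}{28057 + d{\left(200 \right)}} = - \frac{54159260218}{1872807 \left(28057 - 30\right)} = - \frac{54159260218}{1872807 \cdot 28027} = \left(- \frac{54159260218}{1872807}\right) \frac{1}{28027} = - \frac{54159260218}{52489161789}$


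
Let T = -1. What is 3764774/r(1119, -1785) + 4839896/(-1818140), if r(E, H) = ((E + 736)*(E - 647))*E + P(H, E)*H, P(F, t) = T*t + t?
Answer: -118376278930727/44533141168740 ≈ -2.6582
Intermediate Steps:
P(F, t) = 0 (P(F, t) = -t + t = 0)
r(E, H) = E*(-647 + E)*(736 + E) (r(E, H) = ((E + 736)*(E - 647))*E + 0*H = ((736 + E)*(-647 + E))*E + 0 = ((-647 + E)*(736 + E))*E + 0 = E*(-647 + E)*(736 + E) + 0 = E*(-647 + E)*(736 + E))
3764774/r(1119, -1785) + 4839896/(-1818140) = 3764774/((1119*(-476192 + 1119² + 89*1119))) + 4839896/(-1818140) = 3764774/((1119*(-476192 + 1252161 + 99591))) + 4839896*(-1/1818140) = 3764774/((1119*875560)) - 1209974/454535 = 3764774/979751640 - 1209974/454535 = 3764774*(1/979751640) - 1209974/454535 = 1882387/489875820 - 1209974/454535 = -118376278930727/44533141168740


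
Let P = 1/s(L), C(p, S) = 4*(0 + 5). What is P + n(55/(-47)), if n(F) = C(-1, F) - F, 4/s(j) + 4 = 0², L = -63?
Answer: 948/47 ≈ 20.170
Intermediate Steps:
C(p, S) = 20 (C(p, S) = 4*5 = 20)
s(j) = -1 (s(j) = 4/(-4 + 0²) = 4/(-4 + 0) = 4/(-4) = 4*(-¼) = -1)
P = -1 (P = 1/(-1) = -1)
n(F) = 20 - F
P + n(55/(-47)) = -1 + (20 - 55/(-47)) = -1 + (20 - 55*(-1)/47) = -1 + (20 - 1*(-55/47)) = -1 + (20 + 55/47) = -1 + 995/47 = 948/47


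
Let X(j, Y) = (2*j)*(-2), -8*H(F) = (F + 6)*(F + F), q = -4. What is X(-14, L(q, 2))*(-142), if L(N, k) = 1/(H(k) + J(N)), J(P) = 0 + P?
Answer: -7952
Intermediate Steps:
J(P) = P
H(F) = -F*(6 + F)/4 (H(F) = -(F + 6)*(F + F)/8 = -(6 + F)*2*F/8 = -F*(6 + F)/4)
L(N, k) = 1/(N - k*(6 + k)/4) (L(N, k) = 1/(-k*(6 + k)/4 + N) = 1/(N - k*(6 + k)/4))
X(j, Y) = -4*j
X(-14, L(q, 2))*(-142) = -4*(-14)*(-142) = 56*(-142) = -7952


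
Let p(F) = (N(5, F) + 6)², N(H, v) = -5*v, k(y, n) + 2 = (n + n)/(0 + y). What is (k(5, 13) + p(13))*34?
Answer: 592314/5 ≈ 1.1846e+5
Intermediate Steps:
k(y, n) = -2 + 2*n/y (k(y, n) = -2 + (n + n)/(0 + y) = -2 + (2*n)/y = -2 + 2*n/y)
p(F) = (6 - 5*F)² (p(F) = (-5*F + 6)² = (6 - 5*F)²)
(k(5, 13) + p(13))*34 = ((-2 + 2*13/5) + (-6 + 5*13)²)*34 = ((-2 + 2*13*(⅕)) + (-6 + 65)²)*34 = ((-2 + 26/5) + 59²)*34 = (16/5 + 3481)*34 = (17421/5)*34 = 592314/5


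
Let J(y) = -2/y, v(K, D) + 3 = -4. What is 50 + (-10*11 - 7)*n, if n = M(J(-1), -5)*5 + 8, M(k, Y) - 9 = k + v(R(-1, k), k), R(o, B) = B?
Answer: -3226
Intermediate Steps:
v(K, D) = -7 (v(K, D) = -3 - 4 = -7)
M(k, Y) = 2 + k (M(k, Y) = 9 + (k - 7) = 9 + (-7 + k) = 2 + k)
n = 28 (n = (2 - 2/(-1))*5 + 8 = (2 - 2*(-1))*5 + 8 = (2 + 2)*5 + 8 = 4*5 + 8 = 20 + 8 = 28)
50 + (-10*11 - 7)*n = 50 + (-10*11 - 7)*28 = 50 + (-110 - 7)*28 = 50 - 117*28 = 50 - 3276 = -3226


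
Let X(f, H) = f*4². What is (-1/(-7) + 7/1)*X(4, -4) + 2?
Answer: 3214/7 ≈ 459.14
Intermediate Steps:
X(f, H) = 16*f (X(f, H) = f*16 = 16*f)
(-1/(-7) + 7/1)*X(4, -4) + 2 = (-1/(-7) + 7/1)*(16*4) + 2 = (-1*(-⅐) + 7*1)*64 + 2 = (⅐ + 7)*64 + 2 = (50/7)*64 + 2 = 3200/7 + 2 = 3214/7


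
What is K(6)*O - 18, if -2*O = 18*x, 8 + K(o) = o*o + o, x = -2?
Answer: 594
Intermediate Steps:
K(o) = -8 + o + o² (K(o) = -8 + (o*o + o) = -8 + (o² + o) = -8 + (o + o²) = -8 + o + o²)
O = 18 (O = -9*(-2) = -½*(-36) = 18)
K(6)*O - 18 = (-8 + 6 + 6²)*18 - 18 = (-8 + 6 + 36)*18 - 18 = 34*18 - 18 = 612 - 18 = 594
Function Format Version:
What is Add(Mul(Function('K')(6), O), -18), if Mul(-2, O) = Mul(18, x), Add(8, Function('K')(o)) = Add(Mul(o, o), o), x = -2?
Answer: 594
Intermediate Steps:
Function('K')(o) = Add(-8, o, Pow(o, 2)) (Function('K')(o) = Add(-8, Add(Mul(o, o), o)) = Add(-8, Add(Pow(o, 2), o)) = Add(-8, Add(o, Pow(o, 2))) = Add(-8, o, Pow(o, 2)))
O = 18 (O = Mul(Rational(-1, 2), Mul(18, -2)) = Mul(Rational(-1, 2), -36) = 18)
Add(Mul(Function('K')(6), O), -18) = Add(Mul(Add(-8, 6, Pow(6, 2)), 18), -18) = Add(Mul(Add(-8, 6, 36), 18), -18) = Add(Mul(34, 18), -18) = Add(612, -18) = 594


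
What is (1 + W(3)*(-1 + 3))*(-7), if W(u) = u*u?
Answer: -133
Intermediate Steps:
W(u) = u²
(1 + W(3)*(-1 + 3))*(-7) = (1 + 3²*(-1 + 3))*(-7) = (1 + 9*2)*(-7) = (1 + 18)*(-7) = 19*(-7) = -133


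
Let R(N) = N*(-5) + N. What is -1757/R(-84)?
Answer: -251/48 ≈ -5.2292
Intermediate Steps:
R(N) = -4*N (R(N) = -5*N + N = -4*N)
-1757/R(-84) = -1757/((-4*(-84))) = -1757/336 = -1757*1/336 = -251/48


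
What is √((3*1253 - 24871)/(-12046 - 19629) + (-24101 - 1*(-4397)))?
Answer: 4*I*√1008595169/905 ≈ 140.37*I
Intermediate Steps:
√((3*1253 - 24871)/(-12046 - 19629) + (-24101 - 1*(-4397))) = √((3759 - 24871)/(-31675) + (-24101 + 4397)) = √(-21112*(-1/31675) - 19704) = √(3016/4525 - 19704) = √(-89157584/4525) = 4*I*√1008595169/905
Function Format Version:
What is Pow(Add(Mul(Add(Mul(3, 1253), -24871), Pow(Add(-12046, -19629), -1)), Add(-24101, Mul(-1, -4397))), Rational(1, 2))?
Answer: Mul(Rational(4, 905), I, Pow(1008595169, Rational(1, 2))) ≈ Mul(140.37, I)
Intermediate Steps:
Pow(Add(Mul(Add(Mul(3, 1253), -24871), Pow(Add(-12046, -19629), -1)), Add(-24101, Mul(-1, -4397))), Rational(1, 2)) = Pow(Add(Mul(Add(3759, -24871), Pow(-31675, -1)), Add(-24101, 4397)), Rational(1, 2)) = Pow(Add(Mul(-21112, Rational(-1, 31675)), -19704), Rational(1, 2)) = Pow(Add(Rational(3016, 4525), -19704), Rational(1, 2)) = Pow(Rational(-89157584, 4525), Rational(1, 2)) = Mul(Rational(4, 905), I, Pow(1008595169, Rational(1, 2)))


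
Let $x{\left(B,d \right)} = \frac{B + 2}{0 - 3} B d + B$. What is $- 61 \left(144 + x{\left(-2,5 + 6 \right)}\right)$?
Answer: $-8662$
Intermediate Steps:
$x{\left(B,d \right)} = B + B d \left(- \frac{2}{3} - \frac{B}{3}\right)$ ($x{\left(B,d \right)} = \frac{2 + B}{-3} B d + B = \left(2 + B\right) \left(- \frac{1}{3}\right) B d + B = \left(- \frac{2}{3} - \frac{B}{3}\right) B d + B = B \left(- \frac{2}{3} - \frac{B}{3}\right) d + B = B d \left(- \frac{2}{3} - \frac{B}{3}\right) + B = B + B d \left(- \frac{2}{3} - \frac{B}{3}\right)$)
$- 61 \left(144 + x{\left(-2,5 + 6 \right)}\right) = - 61 \left(144 + \frac{1}{3} \left(-2\right) \left(3 - 2 \left(5 + 6\right) - - 2 \left(5 + 6\right)\right)\right) = - 61 \left(144 + \frac{1}{3} \left(-2\right) \left(3 - 22 - \left(-2\right) 11\right)\right) = - 61 \left(144 + \frac{1}{3} \left(-2\right) \left(3 - 22 + 22\right)\right) = - 61 \left(144 + \frac{1}{3} \left(-2\right) 3\right) = - 61 \left(144 - 2\right) = \left(-61\right) 142 = -8662$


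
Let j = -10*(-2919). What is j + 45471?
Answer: 74661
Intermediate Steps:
j = 29190
j + 45471 = 29190 + 45471 = 74661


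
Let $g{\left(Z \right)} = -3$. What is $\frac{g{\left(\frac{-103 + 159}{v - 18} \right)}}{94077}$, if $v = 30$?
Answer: $- \frac{1}{31359} \approx -3.1889 \cdot 10^{-5}$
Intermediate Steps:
$\frac{g{\left(\frac{-103 + 159}{v - 18} \right)}}{94077} = - \frac{3}{94077} = \left(-3\right) \frac{1}{94077} = - \frac{1}{31359}$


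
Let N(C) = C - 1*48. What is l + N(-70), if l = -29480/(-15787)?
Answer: -1833386/15787 ≈ -116.13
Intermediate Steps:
N(C) = -48 + C (N(C) = C - 48 = -48 + C)
l = 29480/15787 (l = -29480*(-1/15787) = 29480/15787 ≈ 1.8674)
l + N(-70) = 29480/15787 + (-48 - 70) = 29480/15787 - 118 = -1833386/15787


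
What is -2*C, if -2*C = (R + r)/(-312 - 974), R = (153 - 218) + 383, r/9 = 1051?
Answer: -9777/1286 ≈ -7.6026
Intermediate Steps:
r = 9459 (r = 9*1051 = 9459)
R = 318 (R = -65 + 383 = 318)
C = 9777/2572 (C = -(318 + 9459)/(2*(-312 - 974)) = -9777/(2*(-1286)) = -9777*(-1)/(2*1286) = -½*(-9777/1286) = 9777/2572 ≈ 3.8013)
-2*C = -2*9777/2572 = -9777/1286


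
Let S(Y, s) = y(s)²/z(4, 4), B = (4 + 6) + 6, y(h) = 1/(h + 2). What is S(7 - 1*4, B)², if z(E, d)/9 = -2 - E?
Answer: 1/306110016 ≈ 3.2668e-9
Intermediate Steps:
y(h) = 1/(2 + h)
B = 16 (B = 10 + 6 = 16)
z(E, d) = -18 - 9*E (z(E, d) = 9*(-2 - E) = -18 - 9*E)
S(Y, s) = -1/(54*(2 + s)²) (S(Y, s) = (1/(2 + s))²/(-18 - 9*4) = 1/((2 + s)²*(-18 - 36)) = 1/((2 + s)²*(-54)) = -1/54/(2 + s)² = -1/(54*(2 + s)²))
S(7 - 1*4, B)² = (-1/(54*(2 + 16)²))² = (-1/54/18²)² = (-1/54*1/324)² = (-1/17496)² = 1/306110016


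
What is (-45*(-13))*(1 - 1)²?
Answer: 0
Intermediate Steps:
(-45*(-13))*(1 - 1)² = 585*0² = 585*0 = 0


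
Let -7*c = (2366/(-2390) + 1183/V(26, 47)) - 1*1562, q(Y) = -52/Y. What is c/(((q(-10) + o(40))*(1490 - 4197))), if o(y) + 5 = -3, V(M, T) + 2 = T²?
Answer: 2060380663/69965601139 ≈ 0.029448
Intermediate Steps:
V(M, T) = -2 + T²
o(y) = -8 (o(y) = -5 - 3 = -8)
c = 4120761326/18461555 (c = -((2366/(-2390) + 1183/(-2 + 47²)) - 1*1562)/7 = -((2366*(-1/2390) + 1183/(-2 + 2209)) - 1562)/7 = -((-1183/1195 + 1183/2207) - 1562)/7 = -(-1197196/2637365 - 1562)/7 = -⅐*(-4120761326/2637365) = 4120761326/18461555 ≈ 223.21)
c/(((q(-10) + o(40))*(1490 - 4197))) = 4120761326/(18461555*(((-52/(-10) - 8)*(1490 - 4197)))) = 4120761326/(18461555*(((-52*(-⅒) - 8)*(-2707)))) = 4120761326/(18461555*(((26/5 - 8)*(-2707)))) = 4120761326/(18461555*((-14/5*(-2707)))) = 4120761326/(18461555*(37898/5)) = (4120761326/18461555)*(5/37898) = 2060380663/69965601139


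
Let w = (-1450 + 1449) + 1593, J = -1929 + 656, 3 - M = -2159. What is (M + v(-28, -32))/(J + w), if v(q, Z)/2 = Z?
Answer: 2098/319 ≈ 6.5768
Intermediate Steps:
v(q, Z) = 2*Z
M = 2162 (M = 3 - 1*(-2159) = 3 + 2159 = 2162)
J = -1273
w = 1592 (w = -1 + 1593 = 1592)
(M + v(-28, -32))/(J + w) = (2162 + 2*(-32))/(-1273 + 1592) = (2162 - 64)/319 = 2098*(1/319) = 2098/319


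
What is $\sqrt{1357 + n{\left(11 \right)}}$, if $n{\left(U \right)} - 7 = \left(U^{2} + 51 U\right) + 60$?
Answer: $9 \sqrt{26} \approx 45.891$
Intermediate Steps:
$n{\left(U \right)} = 67 + U^{2} + 51 U$ ($n{\left(U \right)} = 7 + \left(\left(U^{2} + 51 U\right) + 60\right) = 7 + \left(60 + U^{2} + 51 U\right) = 67 + U^{2} + 51 U$)
$\sqrt{1357 + n{\left(11 \right)}} = \sqrt{1357 + \left(67 + 11^{2} + 51 \cdot 11\right)} = \sqrt{1357 + \left(67 + 121 + 561\right)} = \sqrt{1357 + 749} = \sqrt{2106} = 9 \sqrt{26}$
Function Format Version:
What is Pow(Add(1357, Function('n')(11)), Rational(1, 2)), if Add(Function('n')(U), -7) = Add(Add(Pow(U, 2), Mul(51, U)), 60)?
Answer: Mul(9, Pow(26, Rational(1, 2))) ≈ 45.891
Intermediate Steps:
Function('n')(U) = Add(67, Pow(U, 2), Mul(51, U)) (Function('n')(U) = Add(7, Add(Add(Pow(U, 2), Mul(51, U)), 60)) = Add(7, Add(60, Pow(U, 2), Mul(51, U))) = Add(67, Pow(U, 2), Mul(51, U)))
Pow(Add(1357, Function('n')(11)), Rational(1, 2)) = Pow(Add(1357, Add(67, Pow(11, 2), Mul(51, 11))), Rational(1, 2)) = Pow(Add(1357, Add(67, 121, 561)), Rational(1, 2)) = Pow(Add(1357, 749), Rational(1, 2)) = Pow(2106, Rational(1, 2)) = Mul(9, Pow(26, Rational(1, 2)))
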